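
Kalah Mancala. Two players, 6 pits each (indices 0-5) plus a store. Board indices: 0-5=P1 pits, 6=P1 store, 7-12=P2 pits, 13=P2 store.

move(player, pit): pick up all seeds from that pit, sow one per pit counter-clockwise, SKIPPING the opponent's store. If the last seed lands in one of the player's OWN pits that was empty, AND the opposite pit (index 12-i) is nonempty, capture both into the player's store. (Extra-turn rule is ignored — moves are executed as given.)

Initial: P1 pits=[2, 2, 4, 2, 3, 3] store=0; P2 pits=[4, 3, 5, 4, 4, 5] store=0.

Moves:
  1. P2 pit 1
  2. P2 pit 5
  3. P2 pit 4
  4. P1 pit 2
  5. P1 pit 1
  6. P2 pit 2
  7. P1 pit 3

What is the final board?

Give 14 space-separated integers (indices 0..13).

Move 1: P2 pit1 -> P1=[2,2,4,2,3,3](0) P2=[4,0,6,5,5,5](0)
Move 2: P2 pit5 -> P1=[3,3,5,3,3,3](0) P2=[4,0,6,5,5,0](1)
Move 3: P2 pit4 -> P1=[4,4,6,3,3,3](0) P2=[4,0,6,5,0,1](2)
Move 4: P1 pit2 -> P1=[4,4,0,4,4,4](1) P2=[5,1,6,5,0,1](2)
Move 5: P1 pit1 -> P1=[4,0,1,5,5,5](1) P2=[5,1,6,5,0,1](2)
Move 6: P2 pit2 -> P1=[5,1,1,5,5,5](1) P2=[5,1,0,6,1,2](3)
Move 7: P1 pit3 -> P1=[5,1,1,0,6,6](2) P2=[6,2,0,6,1,2](3)

Answer: 5 1 1 0 6 6 2 6 2 0 6 1 2 3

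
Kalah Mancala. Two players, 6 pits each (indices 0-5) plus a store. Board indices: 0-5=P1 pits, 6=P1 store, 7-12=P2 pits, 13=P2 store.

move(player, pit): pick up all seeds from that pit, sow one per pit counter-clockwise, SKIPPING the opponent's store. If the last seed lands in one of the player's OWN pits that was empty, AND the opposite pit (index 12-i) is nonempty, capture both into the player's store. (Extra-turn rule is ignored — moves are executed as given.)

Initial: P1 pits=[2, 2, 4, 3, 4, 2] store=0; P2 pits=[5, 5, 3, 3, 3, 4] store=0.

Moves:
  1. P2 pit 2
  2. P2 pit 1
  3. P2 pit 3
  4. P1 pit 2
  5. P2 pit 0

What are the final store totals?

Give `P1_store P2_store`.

Move 1: P2 pit2 -> P1=[2,2,4,3,4,2](0) P2=[5,5,0,4,4,5](0)
Move 2: P2 pit1 -> P1=[2,2,4,3,4,2](0) P2=[5,0,1,5,5,6](1)
Move 3: P2 pit3 -> P1=[3,3,4,3,4,2](0) P2=[5,0,1,0,6,7](2)
Move 4: P1 pit2 -> P1=[3,3,0,4,5,3](1) P2=[5,0,1,0,6,7](2)
Move 5: P2 pit0 -> P1=[3,3,0,4,5,3](1) P2=[0,1,2,1,7,8](2)

Answer: 1 2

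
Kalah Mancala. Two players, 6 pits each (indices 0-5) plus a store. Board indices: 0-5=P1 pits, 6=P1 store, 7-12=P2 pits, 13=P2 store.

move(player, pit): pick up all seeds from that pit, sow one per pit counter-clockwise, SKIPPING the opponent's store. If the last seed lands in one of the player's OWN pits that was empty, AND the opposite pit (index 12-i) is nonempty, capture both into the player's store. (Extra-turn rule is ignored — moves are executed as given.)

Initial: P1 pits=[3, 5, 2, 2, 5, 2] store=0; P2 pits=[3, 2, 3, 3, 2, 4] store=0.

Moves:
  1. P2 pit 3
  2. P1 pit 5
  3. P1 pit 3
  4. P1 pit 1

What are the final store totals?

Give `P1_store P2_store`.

Move 1: P2 pit3 -> P1=[3,5,2,2,5,2](0) P2=[3,2,3,0,3,5](1)
Move 2: P1 pit5 -> P1=[3,5,2,2,5,0](1) P2=[4,2,3,0,3,5](1)
Move 3: P1 pit3 -> P1=[3,5,2,0,6,0](6) P2=[0,2,3,0,3,5](1)
Move 4: P1 pit1 -> P1=[3,0,3,1,7,1](7) P2=[0,2,3,0,3,5](1)

Answer: 7 1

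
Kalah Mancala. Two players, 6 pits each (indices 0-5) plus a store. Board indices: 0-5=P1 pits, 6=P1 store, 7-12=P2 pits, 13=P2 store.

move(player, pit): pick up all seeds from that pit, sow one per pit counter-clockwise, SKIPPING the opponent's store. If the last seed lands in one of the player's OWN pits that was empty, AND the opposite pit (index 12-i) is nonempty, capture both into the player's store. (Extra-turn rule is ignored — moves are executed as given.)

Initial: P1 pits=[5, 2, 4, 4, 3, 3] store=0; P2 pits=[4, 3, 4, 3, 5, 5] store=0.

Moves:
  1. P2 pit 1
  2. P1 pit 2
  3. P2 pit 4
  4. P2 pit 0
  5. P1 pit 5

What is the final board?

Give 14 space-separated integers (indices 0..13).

Answer: 6 0 1 6 4 0 2 1 2 7 5 0 6 5

Derivation:
Move 1: P2 pit1 -> P1=[5,2,4,4,3,3](0) P2=[4,0,5,4,6,5](0)
Move 2: P1 pit2 -> P1=[5,2,0,5,4,4](1) P2=[4,0,5,4,6,5](0)
Move 3: P2 pit4 -> P1=[6,3,1,6,4,4](1) P2=[4,0,5,4,0,6](1)
Move 4: P2 pit0 -> P1=[6,0,1,6,4,4](1) P2=[0,1,6,5,0,6](5)
Move 5: P1 pit5 -> P1=[6,0,1,6,4,0](2) P2=[1,2,7,5,0,6](5)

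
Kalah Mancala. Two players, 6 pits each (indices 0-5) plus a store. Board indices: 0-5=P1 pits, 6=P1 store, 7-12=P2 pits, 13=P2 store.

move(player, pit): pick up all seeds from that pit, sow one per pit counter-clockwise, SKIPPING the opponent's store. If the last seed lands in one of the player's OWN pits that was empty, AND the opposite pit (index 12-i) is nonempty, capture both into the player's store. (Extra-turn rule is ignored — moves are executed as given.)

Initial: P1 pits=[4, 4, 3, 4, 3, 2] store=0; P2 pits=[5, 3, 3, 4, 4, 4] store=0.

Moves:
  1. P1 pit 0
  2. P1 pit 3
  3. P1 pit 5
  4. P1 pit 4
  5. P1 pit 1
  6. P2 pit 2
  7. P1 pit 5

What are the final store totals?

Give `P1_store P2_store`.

Move 1: P1 pit0 -> P1=[0,5,4,5,4,2](0) P2=[5,3,3,4,4,4](0)
Move 2: P1 pit3 -> P1=[0,5,4,0,5,3](1) P2=[6,4,3,4,4,4](0)
Move 3: P1 pit5 -> P1=[0,5,4,0,5,0](2) P2=[7,5,3,4,4,4](0)
Move 4: P1 pit4 -> P1=[0,5,4,0,0,1](3) P2=[8,6,4,4,4,4](0)
Move 5: P1 pit1 -> P1=[0,0,5,1,1,2](4) P2=[8,6,4,4,4,4](0)
Move 6: P2 pit2 -> P1=[0,0,5,1,1,2](4) P2=[8,6,0,5,5,5](1)
Move 7: P1 pit5 -> P1=[0,0,5,1,1,0](5) P2=[9,6,0,5,5,5](1)

Answer: 5 1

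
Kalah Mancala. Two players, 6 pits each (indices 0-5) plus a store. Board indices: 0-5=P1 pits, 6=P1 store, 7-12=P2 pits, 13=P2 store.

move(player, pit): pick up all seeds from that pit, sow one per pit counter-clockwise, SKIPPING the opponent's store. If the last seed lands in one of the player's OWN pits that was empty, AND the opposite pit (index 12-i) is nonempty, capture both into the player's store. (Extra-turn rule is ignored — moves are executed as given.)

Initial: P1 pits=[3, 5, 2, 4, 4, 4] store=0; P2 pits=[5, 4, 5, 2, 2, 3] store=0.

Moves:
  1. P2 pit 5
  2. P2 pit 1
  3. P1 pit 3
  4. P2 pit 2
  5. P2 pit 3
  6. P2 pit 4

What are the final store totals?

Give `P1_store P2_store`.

Answer: 1 9

Derivation:
Move 1: P2 pit5 -> P1=[4,6,2,4,4,4](0) P2=[5,4,5,2,2,0](1)
Move 2: P2 pit1 -> P1=[0,6,2,4,4,4](0) P2=[5,0,6,3,3,0](6)
Move 3: P1 pit3 -> P1=[0,6,2,0,5,5](1) P2=[6,0,6,3,3,0](6)
Move 4: P2 pit2 -> P1=[1,7,2,0,5,5](1) P2=[6,0,0,4,4,1](7)
Move 5: P2 pit3 -> P1=[2,7,2,0,5,5](1) P2=[6,0,0,0,5,2](8)
Move 6: P2 pit4 -> P1=[3,8,3,0,5,5](1) P2=[6,0,0,0,0,3](9)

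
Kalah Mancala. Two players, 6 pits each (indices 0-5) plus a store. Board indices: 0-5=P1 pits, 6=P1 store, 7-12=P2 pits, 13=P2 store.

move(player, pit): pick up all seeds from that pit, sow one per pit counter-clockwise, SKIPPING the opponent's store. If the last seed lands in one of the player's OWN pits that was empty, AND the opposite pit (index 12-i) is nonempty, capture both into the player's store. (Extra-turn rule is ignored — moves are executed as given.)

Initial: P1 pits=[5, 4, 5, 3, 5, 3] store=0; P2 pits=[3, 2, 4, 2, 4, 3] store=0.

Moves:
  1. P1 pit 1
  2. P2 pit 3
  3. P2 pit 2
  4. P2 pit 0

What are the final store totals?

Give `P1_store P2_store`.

Move 1: P1 pit1 -> P1=[5,0,6,4,6,4](0) P2=[3,2,4,2,4,3](0)
Move 2: P2 pit3 -> P1=[5,0,6,4,6,4](0) P2=[3,2,4,0,5,4](0)
Move 3: P2 pit2 -> P1=[5,0,6,4,6,4](0) P2=[3,2,0,1,6,5](1)
Move 4: P2 pit0 -> P1=[5,0,6,4,6,4](0) P2=[0,3,1,2,6,5](1)

Answer: 0 1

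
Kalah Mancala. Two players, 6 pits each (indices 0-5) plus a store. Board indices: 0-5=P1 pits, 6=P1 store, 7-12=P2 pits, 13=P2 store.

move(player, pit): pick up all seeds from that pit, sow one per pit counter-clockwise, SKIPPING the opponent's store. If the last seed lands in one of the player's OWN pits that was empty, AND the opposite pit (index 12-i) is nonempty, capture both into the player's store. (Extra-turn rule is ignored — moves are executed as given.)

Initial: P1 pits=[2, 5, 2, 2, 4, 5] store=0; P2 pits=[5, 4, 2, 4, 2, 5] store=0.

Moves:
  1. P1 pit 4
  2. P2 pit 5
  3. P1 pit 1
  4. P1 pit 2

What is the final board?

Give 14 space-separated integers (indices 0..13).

Move 1: P1 pit4 -> P1=[2,5,2,2,0,6](1) P2=[6,5,2,4,2,5](0)
Move 2: P2 pit5 -> P1=[3,6,3,3,0,6](1) P2=[6,5,2,4,2,0](1)
Move 3: P1 pit1 -> P1=[3,0,4,4,1,7](2) P2=[7,5,2,4,2,0](1)
Move 4: P1 pit2 -> P1=[3,0,0,5,2,8](3) P2=[7,5,2,4,2,0](1)

Answer: 3 0 0 5 2 8 3 7 5 2 4 2 0 1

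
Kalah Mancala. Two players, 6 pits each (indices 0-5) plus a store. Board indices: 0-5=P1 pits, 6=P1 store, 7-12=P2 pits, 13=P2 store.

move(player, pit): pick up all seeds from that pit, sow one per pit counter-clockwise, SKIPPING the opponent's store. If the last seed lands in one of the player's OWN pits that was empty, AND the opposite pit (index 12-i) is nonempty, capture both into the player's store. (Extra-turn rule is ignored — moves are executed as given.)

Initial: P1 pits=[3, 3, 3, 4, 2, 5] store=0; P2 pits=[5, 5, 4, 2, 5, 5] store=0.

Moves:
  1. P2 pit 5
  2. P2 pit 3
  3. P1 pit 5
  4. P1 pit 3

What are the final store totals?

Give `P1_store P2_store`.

Move 1: P2 pit5 -> P1=[4,4,4,5,2,5](0) P2=[5,5,4,2,5,0](1)
Move 2: P2 pit3 -> P1=[0,4,4,5,2,5](0) P2=[5,5,4,0,6,0](6)
Move 3: P1 pit5 -> P1=[0,4,4,5,2,0](1) P2=[6,6,5,1,6,0](6)
Move 4: P1 pit3 -> P1=[0,4,4,0,3,1](2) P2=[7,7,5,1,6,0](6)

Answer: 2 6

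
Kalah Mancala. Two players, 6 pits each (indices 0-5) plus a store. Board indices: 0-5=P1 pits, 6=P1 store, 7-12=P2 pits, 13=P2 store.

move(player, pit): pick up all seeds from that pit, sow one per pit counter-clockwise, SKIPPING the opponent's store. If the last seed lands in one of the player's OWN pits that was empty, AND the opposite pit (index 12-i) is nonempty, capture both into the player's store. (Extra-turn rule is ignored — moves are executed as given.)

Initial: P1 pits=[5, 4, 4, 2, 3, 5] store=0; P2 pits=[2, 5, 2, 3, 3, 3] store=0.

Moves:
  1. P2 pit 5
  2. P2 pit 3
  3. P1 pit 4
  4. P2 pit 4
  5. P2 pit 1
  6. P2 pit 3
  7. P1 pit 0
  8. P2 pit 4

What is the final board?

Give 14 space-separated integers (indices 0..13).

Answer: 0 7 5 3 1 7 2 4 0 3 0 0 4 5

Derivation:
Move 1: P2 pit5 -> P1=[6,5,4,2,3,5](0) P2=[2,5,2,3,3,0](1)
Move 2: P2 pit3 -> P1=[6,5,4,2,3,5](0) P2=[2,5,2,0,4,1](2)
Move 3: P1 pit4 -> P1=[6,5,4,2,0,6](1) P2=[3,5,2,0,4,1](2)
Move 4: P2 pit4 -> P1=[7,6,4,2,0,6](1) P2=[3,5,2,0,0,2](3)
Move 5: P2 pit1 -> P1=[7,6,4,2,0,6](1) P2=[3,0,3,1,1,3](4)
Move 6: P2 pit3 -> P1=[7,6,4,2,0,6](1) P2=[3,0,3,0,2,3](4)
Move 7: P1 pit0 -> P1=[0,7,5,3,1,7](2) P2=[4,0,3,0,2,3](4)
Move 8: P2 pit4 -> P1=[0,7,5,3,1,7](2) P2=[4,0,3,0,0,4](5)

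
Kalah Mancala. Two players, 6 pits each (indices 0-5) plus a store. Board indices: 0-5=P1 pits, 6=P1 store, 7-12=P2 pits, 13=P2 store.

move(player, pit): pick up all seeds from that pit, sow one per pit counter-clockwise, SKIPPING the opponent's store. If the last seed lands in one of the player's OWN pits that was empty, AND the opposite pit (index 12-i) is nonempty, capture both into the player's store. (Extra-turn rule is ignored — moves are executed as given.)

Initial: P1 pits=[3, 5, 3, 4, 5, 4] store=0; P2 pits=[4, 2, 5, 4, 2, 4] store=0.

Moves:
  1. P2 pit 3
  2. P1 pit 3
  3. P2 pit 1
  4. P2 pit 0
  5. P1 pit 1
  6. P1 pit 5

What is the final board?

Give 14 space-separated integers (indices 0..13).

Move 1: P2 pit3 -> P1=[4,5,3,4,5,4](0) P2=[4,2,5,0,3,5](1)
Move 2: P1 pit3 -> P1=[4,5,3,0,6,5](1) P2=[5,2,5,0,3,5](1)
Move 3: P2 pit1 -> P1=[4,5,0,0,6,5](1) P2=[5,0,6,0,3,5](5)
Move 4: P2 pit0 -> P1=[4,5,0,0,6,5](1) P2=[0,1,7,1,4,6](5)
Move 5: P1 pit1 -> P1=[4,0,1,1,7,6](2) P2=[0,1,7,1,4,6](5)
Move 6: P1 pit5 -> P1=[4,0,1,1,7,0](3) P2=[1,2,8,2,5,6](5)

Answer: 4 0 1 1 7 0 3 1 2 8 2 5 6 5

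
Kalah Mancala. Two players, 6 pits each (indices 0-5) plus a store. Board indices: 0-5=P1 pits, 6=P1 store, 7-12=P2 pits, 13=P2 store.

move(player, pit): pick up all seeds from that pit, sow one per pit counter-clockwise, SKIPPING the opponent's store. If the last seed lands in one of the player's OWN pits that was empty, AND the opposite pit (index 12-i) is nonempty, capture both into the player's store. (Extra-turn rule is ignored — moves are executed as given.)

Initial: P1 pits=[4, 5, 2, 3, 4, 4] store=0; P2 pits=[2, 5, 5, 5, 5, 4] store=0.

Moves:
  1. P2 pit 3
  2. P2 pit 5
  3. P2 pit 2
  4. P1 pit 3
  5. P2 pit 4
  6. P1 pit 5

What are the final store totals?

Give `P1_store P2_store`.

Move 1: P2 pit3 -> P1=[5,6,2,3,4,4](0) P2=[2,5,5,0,6,5](1)
Move 2: P2 pit5 -> P1=[6,7,3,4,4,4](0) P2=[2,5,5,0,6,0](2)
Move 3: P2 pit2 -> P1=[7,7,3,4,4,4](0) P2=[2,5,0,1,7,1](3)
Move 4: P1 pit3 -> P1=[7,7,3,0,5,5](1) P2=[3,5,0,1,7,1](3)
Move 5: P2 pit4 -> P1=[8,8,4,1,6,5](1) P2=[3,5,0,1,0,2](4)
Move 6: P1 pit5 -> P1=[8,8,4,1,6,0](2) P2=[4,6,1,2,0,2](4)

Answer: 2 4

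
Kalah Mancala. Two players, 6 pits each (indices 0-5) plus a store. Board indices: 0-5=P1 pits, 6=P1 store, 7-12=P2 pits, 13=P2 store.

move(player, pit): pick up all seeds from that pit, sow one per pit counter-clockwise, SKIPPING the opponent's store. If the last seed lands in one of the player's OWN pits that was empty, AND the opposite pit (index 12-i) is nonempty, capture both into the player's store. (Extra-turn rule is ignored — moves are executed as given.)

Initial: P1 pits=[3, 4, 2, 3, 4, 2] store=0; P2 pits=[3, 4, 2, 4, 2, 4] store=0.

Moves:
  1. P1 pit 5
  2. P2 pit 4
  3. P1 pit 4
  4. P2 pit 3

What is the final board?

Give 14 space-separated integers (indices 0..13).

Move 1: P1 pit5 -> P1=[3,4,2,3,4,0](1) P2=[4,4,2,4,2,4](0)
Move 2: P2 pit4 -> P1=[3,4,2,3,4,0](1) P2=[4,4,2,4,0,5](1)
Move 3: P1 pit4 -> P1=[3,4,2,3,0,1](2) P2=[5,5,2,4,0,5](1)
Move 4: P2 pit3 -> P1=[4,4,2,3,0,1](2) P2=[5,5,2,0,1,6](2)

Answer: 4 4 2 3 0 1 2 5 5 2 0 1 6 2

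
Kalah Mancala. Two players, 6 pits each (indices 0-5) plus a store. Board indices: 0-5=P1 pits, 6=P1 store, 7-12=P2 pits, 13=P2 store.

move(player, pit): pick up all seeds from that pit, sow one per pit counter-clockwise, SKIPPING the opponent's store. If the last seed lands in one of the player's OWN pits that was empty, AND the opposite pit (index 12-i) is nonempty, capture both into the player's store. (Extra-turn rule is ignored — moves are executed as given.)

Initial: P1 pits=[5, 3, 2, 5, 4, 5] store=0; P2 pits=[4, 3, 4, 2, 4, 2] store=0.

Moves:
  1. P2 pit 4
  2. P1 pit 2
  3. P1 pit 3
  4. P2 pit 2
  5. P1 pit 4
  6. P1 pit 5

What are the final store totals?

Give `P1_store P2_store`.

Answer: 3 2

Derivation:
Move 1: P2 pit4 -> P1=[6,4,2,5,4,5](0) P2=[4,3,4,2,0,3](1)
Move 2: P1 pit2 -> P1=[6,4,0,6,5,5](0) P2=[4,3,4,2,0,3](1)
Move 3: P1 pit3 -> P1=[6,4,0,0,6,6](1) P2=[5,4,5,2,0,3](1)
Move 4: P2 pit2 -> P1=[7,4,0,0,6,6](1) P2=[5,4,0,3,1,4](2)
Move 5: P1 pit4 -> P1=[7,4,0,0,0,7](2) P2=[6,5,1,4,1,4](2)
Move 6: P1 pit5 -> P1=[7,4,0,0,0,0](3) P2=[7,6,2,5,2,5](2)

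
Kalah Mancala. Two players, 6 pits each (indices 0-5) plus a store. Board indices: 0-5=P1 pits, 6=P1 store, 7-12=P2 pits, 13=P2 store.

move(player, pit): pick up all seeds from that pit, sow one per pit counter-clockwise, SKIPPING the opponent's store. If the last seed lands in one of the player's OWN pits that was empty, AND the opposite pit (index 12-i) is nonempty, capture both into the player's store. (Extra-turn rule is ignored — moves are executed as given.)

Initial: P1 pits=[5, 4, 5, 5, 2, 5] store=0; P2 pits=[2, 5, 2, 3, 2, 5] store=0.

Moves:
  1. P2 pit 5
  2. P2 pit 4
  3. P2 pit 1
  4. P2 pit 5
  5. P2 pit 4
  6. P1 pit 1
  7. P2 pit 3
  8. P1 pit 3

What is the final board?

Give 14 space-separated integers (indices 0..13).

Answer: 1 0 7 0 4 7 2 3 1 4 1 1 1 13

Derivation:
Move 1: P2 pit5 -> P1=[6,5,6,6,2,5](0) P2=[2,5,2,3,2,0](1)
Move 2: P2 pit4 -> P1=[6,5,6,6,2,5](0) P2=[2,5,2,3,0,1](2)
Move 3: P2 pit1 -> P1=[6,5,6,6,2,5](0) P2=[2,0,3,4,1,2](3)
Move 4: P2 pit5 -> P1=[7,5,6,6,2,5](0) P2=[2,0,3,4,1,0](4)
Move 5: P2 pit4 -> P1=[0,5,6,6,2,5](0) P2=[2,0,3,4,0,0](12)
Move 6: P1 pit1 -> P1=[0,0,7,7,3,6](1) P2=[2,0,3,4,0,0](12)
Move 7: P2 pit3 -> P1=[1,0,7,7,3,6](1) P2=[2,0,3,0,1,1](13)
Move 8: P1 pit3 -> P1=[1,0,7,0,4,7](2) P2=[3,1,4,1,1,1](13)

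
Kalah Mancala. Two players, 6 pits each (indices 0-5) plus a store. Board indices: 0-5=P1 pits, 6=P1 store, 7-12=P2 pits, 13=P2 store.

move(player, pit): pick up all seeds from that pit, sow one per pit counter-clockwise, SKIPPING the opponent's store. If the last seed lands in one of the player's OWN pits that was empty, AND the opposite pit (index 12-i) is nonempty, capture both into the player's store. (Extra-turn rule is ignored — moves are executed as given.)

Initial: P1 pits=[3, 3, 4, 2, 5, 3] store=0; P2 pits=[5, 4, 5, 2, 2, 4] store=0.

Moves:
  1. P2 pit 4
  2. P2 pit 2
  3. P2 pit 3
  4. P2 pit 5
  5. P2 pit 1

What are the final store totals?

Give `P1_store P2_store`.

Answer: 0 10

Derivation:
Move 1: P2 pit4 -> P1=[3,3,4,2,5,3](0) P2=[5,4,5,2,0,5](1)
Move 2: P2 pit2 -> P1=[4,3,4,2,5,3](0) P2=[5,4,0,3,1,6](2)
Move 3: P2 pit3 -> P1=[4,3,4,2,5,3](0) P2=[5,4,0,0,2,7](3)
Move 4: P2 pit5 -> P1=[5,4,5,3,6,4](0) P2=[5,4,0,0,2,0](4)
Move 5: P2 pit1 -> P1=[0,4,5,3,6,4](0) P2=[5,0,1,1,3,0](10)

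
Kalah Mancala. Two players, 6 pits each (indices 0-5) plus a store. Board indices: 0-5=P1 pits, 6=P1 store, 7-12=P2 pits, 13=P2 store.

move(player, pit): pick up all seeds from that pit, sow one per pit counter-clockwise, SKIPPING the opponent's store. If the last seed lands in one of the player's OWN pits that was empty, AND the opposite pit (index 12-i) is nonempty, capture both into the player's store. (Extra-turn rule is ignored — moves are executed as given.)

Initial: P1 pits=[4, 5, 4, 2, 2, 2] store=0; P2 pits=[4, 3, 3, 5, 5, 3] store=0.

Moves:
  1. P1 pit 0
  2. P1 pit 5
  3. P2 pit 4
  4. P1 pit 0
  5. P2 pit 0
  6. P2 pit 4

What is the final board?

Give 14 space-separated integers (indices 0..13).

Answer: 0 8 6 3 3 0 1 0 4 4 6 0 6 1

Derivation:
Move 1: P1 pit0 -> P1=[0,6,5,3,3,2](0) P2=[4,3,3,5,5,3](0)
Move 2: P1 pit5 -> P1=[0,6,5,3,3,0](1) P2=[5,3,3,5,5,3](0)
Move 3: P2 pit4 -> P1=[1,7,6,3,3,0](1) P2=[5,3,3,5,0,4](1)
Move 4: P1 pit0 -> P1=[0,8,6,3,3,0](1) P2=[5,3,3,5,0,4](1)
Move 5: P2 pit0 -> P1=[0,8,6,3,3,0](1) P2=[0,4,4,6,1,5](1)
Move 6: P2 pit4 -> P1=[0,8,6,3,3,0](1) P2=[0,4,4,6,0,6](1)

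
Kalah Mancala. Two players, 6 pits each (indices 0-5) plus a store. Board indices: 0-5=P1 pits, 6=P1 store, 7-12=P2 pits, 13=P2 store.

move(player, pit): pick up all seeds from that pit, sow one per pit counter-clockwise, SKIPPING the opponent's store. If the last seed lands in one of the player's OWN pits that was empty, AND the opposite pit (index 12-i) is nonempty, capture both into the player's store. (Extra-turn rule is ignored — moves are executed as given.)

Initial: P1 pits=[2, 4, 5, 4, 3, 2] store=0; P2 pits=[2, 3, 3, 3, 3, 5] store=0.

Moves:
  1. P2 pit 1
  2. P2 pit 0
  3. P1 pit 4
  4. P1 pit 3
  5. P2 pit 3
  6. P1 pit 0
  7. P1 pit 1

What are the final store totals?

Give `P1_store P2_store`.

Answer: 9 1

Derivation:
Move 1: P2 pit1 -> P1=[2,4,5,4,3,2](0) P2=[2,0,4,4,4,5](0)
Move 2: P2 pit0 -> P1=[2,4,5,4,3,2](0) P2=[0,1,5,4,4,5](0)
Move 3: P1 pit4 -> P1=[2,4,5,4,0,3](1) P2=[1,1,5,4,4,5](0)
Move 4: P1 pit3 -> P1=[2,4,5,0,1,4](2) P2=[2,1,5,4,4,5](0)
Move 5: P2 pit3 -> P1=[3,4,5,0,1,4](2) P2=[2,1,5,0,5,6](1)
Move 6: P1 pit0 -> P1=[0,5,6,0,1,4](8) P2=[2,1,0,0,5,6](1)
Move 7: P1 pit1 -> P1=[0,0,7,1,2,5](9) P2=[2,1,0,0,5,6](1)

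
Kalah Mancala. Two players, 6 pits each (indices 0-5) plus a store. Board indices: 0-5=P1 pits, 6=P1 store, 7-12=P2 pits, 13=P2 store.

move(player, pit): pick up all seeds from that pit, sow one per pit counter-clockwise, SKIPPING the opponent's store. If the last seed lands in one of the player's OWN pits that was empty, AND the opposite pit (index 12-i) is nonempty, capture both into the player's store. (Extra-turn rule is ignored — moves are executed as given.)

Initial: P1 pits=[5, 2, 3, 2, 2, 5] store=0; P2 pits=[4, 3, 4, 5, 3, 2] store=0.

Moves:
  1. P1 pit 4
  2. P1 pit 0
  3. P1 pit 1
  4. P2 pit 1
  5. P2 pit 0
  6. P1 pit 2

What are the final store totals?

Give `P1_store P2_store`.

Move 1: P1 pit4 -> P1=[5,2,3,2,0,6](1) P2=[4,3,4,5,3,2](0)
Move 2: P1 pit0 -> P1=[0,3,4,3,1,7](1) P2=[4,3,4,5,3,2](0)
Move 3: P1 pit1 -> P1=[0,0,5,4,2,7](1) P2=[4,3,4,5,3,2](0)
Move 4: P2 pit1 -> P1=[0,0,5,4,2,7](1) P2=[4,0,5,6,4,2](0)
Move 5: P2 pit0 -> P1=[0,0,5,4,2,7](1) P2=[0,1,6,7,5,2](0)
Move 6: P1 pit2 -> P1=[0,0,0,5,3,8](2) P2=[1,1,6,7,5,2](0)

Answer: 2 0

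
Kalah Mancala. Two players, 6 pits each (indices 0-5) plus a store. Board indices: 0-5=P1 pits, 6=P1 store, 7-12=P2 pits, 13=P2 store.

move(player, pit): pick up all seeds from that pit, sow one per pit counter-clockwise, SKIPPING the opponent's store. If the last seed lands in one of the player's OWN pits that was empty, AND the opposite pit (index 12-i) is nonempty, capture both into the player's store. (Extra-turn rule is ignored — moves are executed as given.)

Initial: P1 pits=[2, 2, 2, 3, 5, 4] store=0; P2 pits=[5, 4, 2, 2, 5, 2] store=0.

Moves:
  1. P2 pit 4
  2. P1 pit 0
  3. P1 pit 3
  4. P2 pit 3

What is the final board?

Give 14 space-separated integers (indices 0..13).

Move 1: P2 pit4 -> P1=[3,3,3,3,5,4](0) P2=[5,4,2,2,0,3](1)
Move 2: P1 pit0 -> P1=[0,4,4,4,5,4](0) P2=[5,4,2,2,0,3](1)
Move 3: P1 pit3 -> P1=[0,4,4,0,6,5](1) P2=[6,4,2,2,0,3](1)
Move 4: P2 pit3 -> P1=[0,4,4,0,6,5](1) P2=[6,4,2,0,1,4](1)

Answer: 0 4 4 0 6 5 1 6 4 2 0 1 4 1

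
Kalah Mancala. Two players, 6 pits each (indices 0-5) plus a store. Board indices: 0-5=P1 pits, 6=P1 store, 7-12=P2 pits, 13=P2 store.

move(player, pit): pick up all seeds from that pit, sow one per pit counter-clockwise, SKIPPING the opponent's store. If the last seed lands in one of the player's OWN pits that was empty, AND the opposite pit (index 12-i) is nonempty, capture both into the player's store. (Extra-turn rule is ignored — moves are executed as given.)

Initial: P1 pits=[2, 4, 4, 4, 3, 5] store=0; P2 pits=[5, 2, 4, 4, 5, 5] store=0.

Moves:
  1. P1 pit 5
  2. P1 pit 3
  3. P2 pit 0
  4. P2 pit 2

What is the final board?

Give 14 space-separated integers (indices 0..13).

Answer: 4 5 4 0 4 1 2 0 4 0 7 7 7 2

Derivation:
Move 1: P1 pit5 -> P1=[2,4,4,4,3,0](1) P2=[6,3,5,5,5,5](0)
Move 2: P1 pit3 -> P1=[2,4,4,0,4,1](2) P2=[7,3,5,5,5,5](0)
Move 3: P2 pit0 -> P1=[3,4,4,0,4,1](2) P2=[0,4,6,6,6,6](1)
Move 4: P2 pit2 -> P1=[4,5,4,0,4,1](2) P2=[0,4,0,7,7,7](2)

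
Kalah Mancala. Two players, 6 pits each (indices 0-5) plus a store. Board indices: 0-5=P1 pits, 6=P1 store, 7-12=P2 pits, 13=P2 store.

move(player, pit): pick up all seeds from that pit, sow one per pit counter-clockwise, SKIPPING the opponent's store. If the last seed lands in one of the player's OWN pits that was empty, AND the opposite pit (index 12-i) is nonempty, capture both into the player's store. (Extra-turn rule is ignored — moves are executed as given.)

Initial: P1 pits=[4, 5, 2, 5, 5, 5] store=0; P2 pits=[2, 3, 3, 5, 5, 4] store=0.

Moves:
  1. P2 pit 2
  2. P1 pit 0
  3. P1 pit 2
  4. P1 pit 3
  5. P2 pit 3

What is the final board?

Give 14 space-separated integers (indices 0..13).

Move 1: P2 pit2 -> P1=[4,5,2,5,5,5](0) P2=[2,3,0,6,6,5](0)
Move 2: P1 pit0 -> P1=[0,6,3,6,6,5](0) P2=[2,3,0,6,6,5](0)
Move 3: P1 pit2 -> P1=[0,6,0,7,7,6](0) P2=[2,3,0,6,6,5](0)
Move 4: P1 pit3 -> P1=[0,6,0,0,8,7](1) P2=[3,4,1,7,6,5](0)
Move 5: P2 pit3 -> P1=[1,7,1,1,8,7](1) P2=[3,4,1,0,7,6](1)

Answer: 1 7 1 1 8 7 1 3 4 1 0 7 6 1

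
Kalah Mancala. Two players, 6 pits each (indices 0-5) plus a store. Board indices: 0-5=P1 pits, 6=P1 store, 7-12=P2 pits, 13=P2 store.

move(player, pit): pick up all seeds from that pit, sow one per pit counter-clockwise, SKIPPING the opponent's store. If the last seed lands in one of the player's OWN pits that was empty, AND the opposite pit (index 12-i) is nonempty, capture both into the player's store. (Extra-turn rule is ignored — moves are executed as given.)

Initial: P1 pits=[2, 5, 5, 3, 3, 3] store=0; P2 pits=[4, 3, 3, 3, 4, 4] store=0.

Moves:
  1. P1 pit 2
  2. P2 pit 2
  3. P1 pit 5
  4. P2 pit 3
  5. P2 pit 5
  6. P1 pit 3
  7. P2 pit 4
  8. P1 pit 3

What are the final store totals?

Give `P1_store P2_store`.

Move 1: P1 pit2 -> P1=[2,5,0,4,4,4](1) P2=[5,3,3,3,4,4](0)
Move 2: P2 pit2 -> P1=[2,5,0,4,4,4](1) P2=[5,3,0,4,5,5](0)
Move 3: P1 pit5 -> P1=[2,5,0,4,4,0](2) P2=[6,4,1,4,5,5](0)
Move 4: P2 pit3 -> P1=[3,5,0,4,4,0](2) P2=[6,4,1,0,6,6](1)
Move 5: P2 pit5 -> P1=[4,6,1,5,5,0](2) P2=[6,4,1,0,6,0](2)
Move 6: P1 pit3 -> P1=[4,6,1,0,6,1](3) P2=[7,5,1,0,6,0](2)
Move 7: P2 pit4 -> P1=[5,7,2,1,6,1](3) P2=[7,5,1,0,0,1](3)
Move 8: P1 pit3 -> P1=[5,7,2,0,7,1](3) P2=[7,5,1,0,0,1](3)

Answer: 3 3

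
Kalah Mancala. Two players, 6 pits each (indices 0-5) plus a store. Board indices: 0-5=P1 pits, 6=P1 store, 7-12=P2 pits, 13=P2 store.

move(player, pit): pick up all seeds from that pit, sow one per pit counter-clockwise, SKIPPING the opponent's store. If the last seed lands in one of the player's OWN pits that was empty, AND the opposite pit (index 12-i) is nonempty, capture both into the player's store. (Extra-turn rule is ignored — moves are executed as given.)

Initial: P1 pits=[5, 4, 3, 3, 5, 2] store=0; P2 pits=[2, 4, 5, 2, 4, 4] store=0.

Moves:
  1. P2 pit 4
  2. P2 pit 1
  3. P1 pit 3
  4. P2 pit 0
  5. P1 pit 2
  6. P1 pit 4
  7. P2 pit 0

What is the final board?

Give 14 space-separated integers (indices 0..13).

Move 1: P2 pit4 -> P1=[6,5,3,3,5,2](0) P2=[2,4,5,2,0,5](1)
Move 2: P2 pit1 -> P1=[6,5,3,3,5,2](0) P2=[2,0,6,3,1,6](1)
Move 3: P1 pit3 -> P1=[6,5,3,0,6,3](1) P2=[2,0,6,3,1,6](1)
Move 4: P2 pit0 -> P1=[6,5,3,0,6,3](1) P2=[0,1,7,3,1,6](1)
Move 5: P1 pit2 -> P1=[6,5,0,1,7,4](1) P2=[0,1,7,3,1,6](1)
Move 6: P1 pit4 -> P1=[6,5,0,1,0,5](2) P2=[1,2,8,4,2,6](1)
Move 7: P2 pit0 -> P1=[6,5,0,1,0,5](2) P2=[0,3,8,4,2,6](1)

Answer: 6 5 0 1 0 5 2 0 3 8 4 2 6 1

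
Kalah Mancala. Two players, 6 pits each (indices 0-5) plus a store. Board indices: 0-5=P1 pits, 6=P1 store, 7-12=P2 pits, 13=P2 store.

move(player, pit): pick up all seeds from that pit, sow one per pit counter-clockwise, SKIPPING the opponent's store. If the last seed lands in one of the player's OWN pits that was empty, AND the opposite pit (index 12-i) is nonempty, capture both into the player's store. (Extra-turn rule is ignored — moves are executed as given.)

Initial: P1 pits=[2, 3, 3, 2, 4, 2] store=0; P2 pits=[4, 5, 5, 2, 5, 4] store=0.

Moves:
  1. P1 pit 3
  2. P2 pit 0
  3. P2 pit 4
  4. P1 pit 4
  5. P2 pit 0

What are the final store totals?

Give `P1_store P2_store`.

Move 1: P1 pit3 -> P1=[2,3,3,0,5,3](0) P2=[4,5,5,2,5,4](0)
Move 2: P2 pit0 -> P1=[2,3,3,0,5,3](0) P2=[0,6,6,3,6,4](0)
Move 3: P2 pit4 -> P1=[3,4,4,1,5,3](0) P2=[0,6,6,3,0,5](1)
Move 4: P1 pit4 -> P1=[3,4,4,1,0,4](1) P2=[1,7,7,3,0,5](1)
Move 5: P2 pit0 -> P1=[3,4,4,1,0,4](1) P2=[0,8,7,3,0,5](1)

Answer: 1 1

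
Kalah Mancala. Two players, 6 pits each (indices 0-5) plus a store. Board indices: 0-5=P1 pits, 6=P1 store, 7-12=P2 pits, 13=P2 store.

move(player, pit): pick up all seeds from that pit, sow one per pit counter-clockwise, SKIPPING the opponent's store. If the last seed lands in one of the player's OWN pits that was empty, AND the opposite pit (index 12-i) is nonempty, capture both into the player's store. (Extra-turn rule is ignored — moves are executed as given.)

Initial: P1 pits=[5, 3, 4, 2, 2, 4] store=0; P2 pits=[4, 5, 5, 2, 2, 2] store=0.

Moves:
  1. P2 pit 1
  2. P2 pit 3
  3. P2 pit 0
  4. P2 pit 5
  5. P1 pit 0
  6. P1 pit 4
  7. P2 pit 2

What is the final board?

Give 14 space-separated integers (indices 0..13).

Answer: 1 6 7 3 0 6 2 1 1 0 2 6 1 4

Derivation:
Move 1: P2 pit1 -> P1=[5,3,4,2,2,4](0) P2=[4,0,6,3,3,3](1)
Move 2: P2 pit3 -> P1=[5,3,4,2,2,4](0) P2=[4,0,6,0,4,4](2)
Move 3: P2 pit0 -> P1=[5,3,4,2,2,4](0) P2=[0,1,7,1,5,4](2)
Move 4: P2 pit5 -> P1=[6,4,5,2,2,4](0) P2=[0,1,7,1,5,0](3)
Move 5: P1 pit0 -> P1=[0,5,6,3,3,5](1) P2=[0,1,7,1,5,0](3)
Move 6: P1 pit4 -> P1=[0,5,6,3,0,6](2) P2=[1,1,7,1,5,0](3)
Move 7: P2 pit2 -> P1=[1,6,7,3,0,6](2) P2=[1,1,0,2,6,1](4)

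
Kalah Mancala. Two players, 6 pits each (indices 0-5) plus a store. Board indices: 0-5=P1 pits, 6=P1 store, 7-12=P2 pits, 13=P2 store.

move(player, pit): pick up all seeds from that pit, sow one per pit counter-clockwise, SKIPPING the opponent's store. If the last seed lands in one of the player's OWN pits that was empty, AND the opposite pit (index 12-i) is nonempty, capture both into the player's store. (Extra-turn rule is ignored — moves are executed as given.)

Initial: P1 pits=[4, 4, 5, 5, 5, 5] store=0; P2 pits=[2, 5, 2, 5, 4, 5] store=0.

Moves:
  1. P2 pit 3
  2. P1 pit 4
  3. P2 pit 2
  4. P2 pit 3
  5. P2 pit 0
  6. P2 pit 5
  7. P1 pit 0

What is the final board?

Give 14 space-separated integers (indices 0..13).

Move 1: P2 pit3 -> P1=[5,5,5,5,5,5](0) P2=[2,5,2,0,5,6](1)
Move 2: P1 pit4 -> P1=[5,5,5,5,0,6](1) P2=[3,6,3,0,5,6](1)
Move 3: P2 pit2 -> P1=[5,5,5,5,0,6](1) P2=[3,6,0,1,6,7](1)
Move 4: P2 pit3 -> P1=[5,5,5,5,0,6](1) P2=[3,6,0,0,7,7](1)
Move 5: P2 pit0 -> P1=[5,5,0,5,0,6](1) P2=[0,7,1,0,7,7](7)
Move 6: P2 pit5 -> P1=[6,6,1,6,1,7](1) P2=[0,7,1,0,7,0](8)
Move 7: P1 pit0 -> P1=[0,7,2,7,2,8](2) P2=[0,7,1,0,7,0](8)

Answer: 0 7 2 7 2 8 2 0 7 1 0 7 0 8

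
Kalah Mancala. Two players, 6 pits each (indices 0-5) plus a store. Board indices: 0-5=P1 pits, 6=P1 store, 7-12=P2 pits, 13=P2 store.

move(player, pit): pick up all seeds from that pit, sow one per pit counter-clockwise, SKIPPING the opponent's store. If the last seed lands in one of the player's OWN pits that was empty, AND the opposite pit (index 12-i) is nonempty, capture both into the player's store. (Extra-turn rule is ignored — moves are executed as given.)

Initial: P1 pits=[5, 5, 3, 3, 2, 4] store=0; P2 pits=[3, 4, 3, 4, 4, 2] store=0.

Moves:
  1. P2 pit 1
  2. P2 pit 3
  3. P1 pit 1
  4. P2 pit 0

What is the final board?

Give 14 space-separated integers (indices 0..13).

Move 1: P2 pit1 -> P1=[5,5,3,3,2,4](0) P2=[3,0,4,5,5,3](0)
Move 2: P2 pit3 -> P1=[6,6,3,3,2,4](0) P2=[3,0,4,0,6,4](1)
Move 3: P1 pit1 -> P1=[6,0,4,4,3,5](1) P2=[4,0,4,0,6,4](1)
Move 4: P2 pit0 -> P1=[6,0,4,4,3,5](1) P2=[0,1,5,1,7,4](1)

Answer: 6 0 4 4 3 5 1 0 1 5 1 7 4 1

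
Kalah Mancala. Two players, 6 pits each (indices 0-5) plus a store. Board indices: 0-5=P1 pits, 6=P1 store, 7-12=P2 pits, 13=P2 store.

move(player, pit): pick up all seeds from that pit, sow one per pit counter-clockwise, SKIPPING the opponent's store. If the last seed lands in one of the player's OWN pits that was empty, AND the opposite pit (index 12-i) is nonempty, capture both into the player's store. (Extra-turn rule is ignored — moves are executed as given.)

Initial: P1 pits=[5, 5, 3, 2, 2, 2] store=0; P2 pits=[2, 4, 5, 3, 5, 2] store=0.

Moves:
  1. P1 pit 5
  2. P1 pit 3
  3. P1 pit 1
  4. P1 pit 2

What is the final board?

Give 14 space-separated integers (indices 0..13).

Answer: 5 0 0 2 5 2 7 0 4 5 3 5 2 0

Derivation:
Move 1: P1 pit5 -> P1=[5,5,3,2,2,0](1) P2=[3,4,5,3,5,2](0)
Move 2: P1 pit3 -> P1=[5,5,3,0,3,0](5) P2=[0,4,5,3,5,2](0)
Move 3: P1 pit1 -> P1=[5,0,4,1,4,1](6) P2=[0,4,5,3,5,2](0)
Move 4: P1 pit2 -> P1=[5,0,0,2,5,2](7) P2=[0,4,5,3,5,2](0)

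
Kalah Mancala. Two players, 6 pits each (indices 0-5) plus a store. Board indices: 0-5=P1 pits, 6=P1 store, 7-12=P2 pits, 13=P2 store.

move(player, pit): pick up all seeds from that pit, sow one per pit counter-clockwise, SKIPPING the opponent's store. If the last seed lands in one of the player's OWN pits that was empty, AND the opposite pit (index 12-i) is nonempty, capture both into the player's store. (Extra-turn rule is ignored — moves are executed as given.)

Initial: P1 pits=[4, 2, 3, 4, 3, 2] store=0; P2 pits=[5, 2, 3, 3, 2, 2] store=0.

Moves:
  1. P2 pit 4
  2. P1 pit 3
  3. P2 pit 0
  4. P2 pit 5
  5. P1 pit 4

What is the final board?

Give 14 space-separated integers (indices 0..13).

Move 1: P2 pit4 -> P1=[4,2,3,4,3,2](0) P2=[5,2,3,3,0,3](1)
Move 2: P1 pit3 -> P1=[4,2,3,0,4,3](1) P2=[6,2,3,3,0,3](1)
Move 3: P2 pit0 -> P1=[4,2,3,0,4,3](1) P2=[0,3,4,4,1,4](2)
Move 4: P2 pit5 -> P1=[5,3,4,0,4,3](1) P2=[0,3,4,4,1,0](3)
Move 5: P1 pit4 -> P1=[5,3,4,0,0,4](2) P2=[1,4,4,4,1,0](3)

Answer: 5 3 4 0 0 4 2 1 4 4 4 1 0 3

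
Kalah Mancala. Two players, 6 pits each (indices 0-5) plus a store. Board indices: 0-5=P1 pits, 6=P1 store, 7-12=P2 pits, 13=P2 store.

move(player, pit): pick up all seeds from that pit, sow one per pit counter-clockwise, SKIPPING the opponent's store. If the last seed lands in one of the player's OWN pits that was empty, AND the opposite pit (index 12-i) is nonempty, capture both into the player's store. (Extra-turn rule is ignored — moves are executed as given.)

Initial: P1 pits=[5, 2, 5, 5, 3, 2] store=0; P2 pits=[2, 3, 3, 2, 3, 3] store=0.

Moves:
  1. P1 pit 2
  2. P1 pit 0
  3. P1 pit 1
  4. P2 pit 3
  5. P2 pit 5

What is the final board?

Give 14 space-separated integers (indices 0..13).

Move 1: P1 pit2 -> P1=[5,2,0,6,4,3](1) P2=[3,3,3,2,3,3](0)
Move 2: P1 pit0 -> P1=[0,3,1,7,5,4](1) P2=[3,3,3,2,3,3](0)
Move 3: P1 pit1 -> P1=[0,0,2,8,6,4](1) P2=[3,3,3,2,3,3](0)
Move 4: P2 pit3 -> P1=[0,0,2,8,6,4](1) P2=[3,3,3,0,4,4](0)
Move 5: P2 pit5 -> P1=[1,1,3,8,6,4](1) P2=[3,3,3,0,4,0](1)

Answer: 1 1 3 8 6 4 1 3 3 3 0 4 0 1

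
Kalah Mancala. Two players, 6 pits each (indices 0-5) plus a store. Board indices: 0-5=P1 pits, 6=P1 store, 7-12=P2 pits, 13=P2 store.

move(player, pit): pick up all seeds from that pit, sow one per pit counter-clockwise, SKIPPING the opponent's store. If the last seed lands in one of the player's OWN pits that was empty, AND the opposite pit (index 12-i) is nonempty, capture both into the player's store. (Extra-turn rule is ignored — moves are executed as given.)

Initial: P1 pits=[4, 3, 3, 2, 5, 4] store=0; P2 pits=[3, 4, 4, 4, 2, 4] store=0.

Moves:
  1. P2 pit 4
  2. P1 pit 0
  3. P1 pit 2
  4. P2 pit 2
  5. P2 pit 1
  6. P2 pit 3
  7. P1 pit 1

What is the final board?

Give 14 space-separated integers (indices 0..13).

Answer: 1 0 2 5 8 6 2 3 0 1 0 3 8 3

Derivation:
Move 1: P2 pit4 -> P1=[4,3,3,2,5,4](0) P2=[3,4,4,4,0,5](1)
Move 2: P1 pit0 -> P1=[0,4,4,3,6,4](0) P2=[3,4,4,4,0,5](1)
Move 3: P1 pit2 -> P1=[0,4,0,4,7,5](1) P2=[3,4,4,4,0,5](1)
Move 4: P2 pit2 -> P1=[0,4,0,4,7,5](1) P2=[3,4,0,5,1,6](2)
Move 5: P2 pit1 -> P1=[0,4,0,4,7,5](1) P2=[3,0,1,6,2,7](2)
Move 6: P2 pit3 -> P1=[1,5,1,4,7,5](1) P2=[3,0,1,0,3,8](3)
Move 7: P1 pit1 -> P1=[1,0,2,5,8,6](2) P2=[3,0,1,0,3,8](3)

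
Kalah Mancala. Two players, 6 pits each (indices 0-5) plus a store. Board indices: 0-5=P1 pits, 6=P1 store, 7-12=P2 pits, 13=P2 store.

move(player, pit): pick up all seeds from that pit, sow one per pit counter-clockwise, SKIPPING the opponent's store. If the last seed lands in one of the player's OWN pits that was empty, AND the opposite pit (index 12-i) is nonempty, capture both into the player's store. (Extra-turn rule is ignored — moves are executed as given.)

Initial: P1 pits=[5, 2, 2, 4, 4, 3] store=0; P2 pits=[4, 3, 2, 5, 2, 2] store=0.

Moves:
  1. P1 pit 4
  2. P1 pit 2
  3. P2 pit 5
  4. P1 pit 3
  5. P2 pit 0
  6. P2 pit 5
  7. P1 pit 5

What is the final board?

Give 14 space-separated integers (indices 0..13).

Answer: 6 2 0 0 1 0 8 1 3 4 7 3 0 3

Derivation:
Move 1: P1 pit4 -> P1=[5,2,2,4,0,4](1) P2=[5,4,2,5,2,2](0)
Move 2: P1 pit2 -> P1=[5,2,0,5,0,4](6) P2=[5,0,2,5,2,2](0)
Move 3: P2 pit5 -> P1=[6,2,0,5,0,4](6) P2=[5,0,2,5,2,0](1)
Move 4: P1 pit3 -> P1=[6,2,0,0,1,5](7) P2=[6,1,2,5,2,0](1)
Move 5: P2 pit0 -> P1=[6,2,0,0,1,5](7) P2=[0,2,3,6,3,1](2)
Move 6: P2 pit5 -> P1=[6,2,0,0,1,5](7) P2=[0,2,3,6,3,0](3)
Move 7: P1 pit5 -> P1=[6,2,0,0,1,0](8) P2=[1,3,4,7,3,0](3)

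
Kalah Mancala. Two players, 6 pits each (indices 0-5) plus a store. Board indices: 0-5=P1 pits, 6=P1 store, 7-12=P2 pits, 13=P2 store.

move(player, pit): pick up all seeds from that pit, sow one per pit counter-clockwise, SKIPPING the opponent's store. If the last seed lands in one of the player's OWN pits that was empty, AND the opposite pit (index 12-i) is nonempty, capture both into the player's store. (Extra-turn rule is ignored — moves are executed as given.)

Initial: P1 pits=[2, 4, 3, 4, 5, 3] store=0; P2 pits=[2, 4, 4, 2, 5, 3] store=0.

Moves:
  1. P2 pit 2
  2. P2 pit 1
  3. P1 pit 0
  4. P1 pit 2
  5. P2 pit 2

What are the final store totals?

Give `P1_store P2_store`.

Move 1: P2 pit2 -> P1=[2,4,3,4,5,3](0) P2=[2,4,0,3,6,4](1)
Move 2: P2 pit1 -> P1=[2,4,3,4,5,3](0) P2=[2,0,1,4,7,5](1)
Move 3: P1 pit0 -> P1=[0,5,4,4,5,3](0) P2=[2,0,1,4,7,5](1)
Move 4: P1 pit2 -> P1=[0,5,0,5,6,4](1) P2=[2,0,1,4,7,5](1)
Move 5: P2 pit2 -> P1=[0,5,0,5,6,4](1) P2=[2,0,0,5,7,5](1)

Answer: 1 1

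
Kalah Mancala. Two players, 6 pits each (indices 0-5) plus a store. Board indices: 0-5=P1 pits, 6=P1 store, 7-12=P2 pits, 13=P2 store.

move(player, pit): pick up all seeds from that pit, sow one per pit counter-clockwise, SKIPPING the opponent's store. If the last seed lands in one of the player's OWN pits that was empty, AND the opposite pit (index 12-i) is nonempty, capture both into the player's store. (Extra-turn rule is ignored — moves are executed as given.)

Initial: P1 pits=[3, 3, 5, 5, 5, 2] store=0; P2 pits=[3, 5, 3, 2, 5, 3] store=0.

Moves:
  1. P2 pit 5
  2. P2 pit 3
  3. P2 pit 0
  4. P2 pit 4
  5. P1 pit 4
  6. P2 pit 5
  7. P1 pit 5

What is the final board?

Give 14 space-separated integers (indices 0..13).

Move 1: P2 pit5 -> P1=[4,4,5,5,5,2](0) P2=[3,5,3,2,5,0](1)
Move 2: P2 pit3 -> P1=[0,4,5,5,5,2](0) P2=[3,5,3,0,6,0](6)
Move 3: P2 pit0 -> P1=[0,4,0,5,5,2](0) P2=[0,6,4,0,6,0](12)
Move 4: P2 pit4 -> P1=[1,5,1,6,5,2](0) P2=[0,6,4,0,0,1](13)
Move 5: P1 pit4 -> P1=[1,5,1,6,0,3](1) P2=[1,7,5,0,0,1](13)
Move 6: P2 pit5 -> P1=[1,5,1,6,0,3](1) P2=[1,7,5,0,0,0](14)
Move 7: P1 pit5 -> P1=[1,5,1,6,0,0](2) P2=[2,8,5,0,0,0](14)

Answer: 1 5 1 6 0 0 2 2 8 5 0 0 0 14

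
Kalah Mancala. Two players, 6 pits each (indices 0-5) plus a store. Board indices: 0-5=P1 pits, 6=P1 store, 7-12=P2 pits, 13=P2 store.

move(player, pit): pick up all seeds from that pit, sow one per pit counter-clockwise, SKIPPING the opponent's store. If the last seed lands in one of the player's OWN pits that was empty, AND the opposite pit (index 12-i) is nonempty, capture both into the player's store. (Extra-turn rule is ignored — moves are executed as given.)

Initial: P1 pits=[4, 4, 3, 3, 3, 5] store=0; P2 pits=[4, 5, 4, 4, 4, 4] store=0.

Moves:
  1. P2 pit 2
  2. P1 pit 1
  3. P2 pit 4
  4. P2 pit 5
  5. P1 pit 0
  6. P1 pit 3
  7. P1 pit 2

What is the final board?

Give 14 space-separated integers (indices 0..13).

Answer: 0 3 0 1 8 9 3 6 7 2 5 0 0 3

Derivation:
Move 1: P2 pit2 -> P1=[4,4,3,3,3,5](0) P2=[4,5,0,5,5,5](1)
Move 2: P1 pit1 -> P1=[4,0,4,4,4,6](0) P2=[4,5,0,5,5,5](1)
Move 3: P2 pit4 -> P1=[5,1,5,4,4,6](0) P2=[4,5,0,5,0,6](2)
Move 4: P2 pit5 -> P1=[6,2,6,5,5,6](0) P2=[4,5,0,5,0,0](3)
Move 5: P1 pit0 -> P1=[0,3,7,6,6,7](1) P2=[4,5,0,5,0,0](3)
Move 6: P1 pit3 -> P1=[0,3,7,0,7,8](2) P2=[5,6,1,5,0,0](3)
Move 7: P1 pit2 -> P1=[0,3,0,1,8,9](3) P2=[6,7,2,5,0,0](3)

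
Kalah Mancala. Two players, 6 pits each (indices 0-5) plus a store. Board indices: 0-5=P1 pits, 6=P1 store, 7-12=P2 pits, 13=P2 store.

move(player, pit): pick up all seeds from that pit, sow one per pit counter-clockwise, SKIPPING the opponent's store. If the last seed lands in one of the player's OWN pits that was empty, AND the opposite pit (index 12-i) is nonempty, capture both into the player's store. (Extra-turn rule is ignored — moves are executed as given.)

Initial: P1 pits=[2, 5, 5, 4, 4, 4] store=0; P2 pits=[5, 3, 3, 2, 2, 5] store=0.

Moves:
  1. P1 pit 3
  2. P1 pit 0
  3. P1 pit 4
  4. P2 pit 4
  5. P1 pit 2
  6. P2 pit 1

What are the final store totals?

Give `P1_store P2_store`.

Answer: 3 2

Derivation:
Move 1: P1 pit3 -> P1=[2,5,5,0,5,5](1) P2=[6,3,3,2,2,5](0)
Move 2: P1 pit0 -> P1=[0,6,6,0,5,5](1) P2=[6,3,3,2,2,5](0)
Move 3: P1 pit4 -> P1=[0,6,6,0,0,6](2) P2=[7,4,4,2,2,5](0)
Move 4: P2 pit4 -> P1=[0,6,6,0,0,6](2) P2=[7,4,4,2,0,6](1)
Move 5: P1 pit2 -> P1=[0,6,0,1,1,7](3) P2=[8,5,4,2,0,6](1)
Move 6: P2 pit1 -> P1=[0,6,0,1,1,7](3) P2=[8,0,5,3,1,7](2)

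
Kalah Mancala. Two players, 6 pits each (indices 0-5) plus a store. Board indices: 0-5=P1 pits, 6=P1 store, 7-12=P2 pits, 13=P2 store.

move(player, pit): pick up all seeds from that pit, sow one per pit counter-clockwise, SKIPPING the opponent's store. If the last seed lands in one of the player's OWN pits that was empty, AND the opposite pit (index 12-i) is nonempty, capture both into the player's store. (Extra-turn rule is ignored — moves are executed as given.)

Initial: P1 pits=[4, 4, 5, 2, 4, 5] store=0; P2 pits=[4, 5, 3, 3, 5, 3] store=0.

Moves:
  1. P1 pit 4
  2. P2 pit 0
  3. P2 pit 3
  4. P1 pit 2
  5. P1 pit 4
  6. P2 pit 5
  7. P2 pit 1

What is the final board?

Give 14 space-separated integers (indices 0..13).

Answer: 7 6 1 4 0 8 2 1 0 5 1 8 1 3

Derivation:
Move 1: P1 pit4 -> P1=[4,4,5,2,0,6](1) P2=[5,6,3,3,5,3](0)
Move 2: P2 pit0 -> P1=[4,4,5,2,0,6](1) P2=[0,7,4,4,6,4](0)
Move 3: P2 pit3 -> P1=[5,4,5,2,0,6](1) P2=[0,7,4,0,7,5](1)
Move 4: P1 pit2 -> P1=[5,4,0,3,1,7](2) P2=[1,7,4,0,7,5](1)
Move 5: P1 pit4 -> P1=[5,4,0,3,0,8](2) P2=[1,7,4,0,7,5](1)
Move 6: P2 pit5 -> P1=[6,5,1,4,0,8](2) P2=[1,7,4,0,7,0](2)
Move 7: P2 pit1 -> P1=[7,6,1,4,0,8](2) P2=[1,0,5,1,8,1](3)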